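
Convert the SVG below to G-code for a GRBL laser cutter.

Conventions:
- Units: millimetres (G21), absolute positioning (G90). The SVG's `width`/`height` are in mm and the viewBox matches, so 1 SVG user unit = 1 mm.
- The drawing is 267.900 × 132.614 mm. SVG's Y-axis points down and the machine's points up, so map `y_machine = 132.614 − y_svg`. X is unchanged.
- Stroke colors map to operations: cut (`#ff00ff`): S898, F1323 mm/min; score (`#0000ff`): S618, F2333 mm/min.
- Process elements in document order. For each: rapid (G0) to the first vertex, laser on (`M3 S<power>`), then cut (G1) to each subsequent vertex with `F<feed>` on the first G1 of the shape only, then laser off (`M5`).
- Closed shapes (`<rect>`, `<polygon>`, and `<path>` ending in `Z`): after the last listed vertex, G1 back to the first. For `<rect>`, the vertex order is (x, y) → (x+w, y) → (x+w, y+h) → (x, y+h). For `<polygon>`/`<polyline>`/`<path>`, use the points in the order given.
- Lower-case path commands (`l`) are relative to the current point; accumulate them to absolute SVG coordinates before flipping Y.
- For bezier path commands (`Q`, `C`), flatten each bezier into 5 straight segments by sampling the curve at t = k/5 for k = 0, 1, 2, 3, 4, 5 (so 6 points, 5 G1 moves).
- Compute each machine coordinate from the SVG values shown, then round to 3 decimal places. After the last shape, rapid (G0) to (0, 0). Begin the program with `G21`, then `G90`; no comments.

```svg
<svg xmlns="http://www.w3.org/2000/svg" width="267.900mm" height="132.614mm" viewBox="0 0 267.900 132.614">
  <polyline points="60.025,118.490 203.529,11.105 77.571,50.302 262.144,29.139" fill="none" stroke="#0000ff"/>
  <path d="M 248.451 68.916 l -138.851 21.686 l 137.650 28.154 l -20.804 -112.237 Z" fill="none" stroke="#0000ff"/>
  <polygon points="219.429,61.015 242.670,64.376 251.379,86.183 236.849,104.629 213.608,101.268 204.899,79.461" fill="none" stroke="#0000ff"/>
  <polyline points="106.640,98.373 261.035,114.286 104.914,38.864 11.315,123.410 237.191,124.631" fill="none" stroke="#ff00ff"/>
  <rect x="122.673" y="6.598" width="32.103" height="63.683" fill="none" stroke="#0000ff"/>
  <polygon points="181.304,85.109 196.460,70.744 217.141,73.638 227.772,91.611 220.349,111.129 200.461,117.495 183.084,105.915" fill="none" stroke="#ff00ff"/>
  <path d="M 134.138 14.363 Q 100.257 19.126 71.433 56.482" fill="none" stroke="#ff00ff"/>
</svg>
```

Since the viewBox matches the mm dimensions, user units are millimetres directly. The only transform is the Y-flip y_m = 132.614 − y_svg.

Shape 1 is a open polyline drawn with `<polyline>`. Its stroke #0000ff means score at S618, F2333. After flipping Y the toolpath is (60.025,14.124) → (203.529,121.509) → (77.571,82.312) → (262.144,103.475).

Shape 2 is a closed polygon drawn with `<path>`. Its stroke #0000ff means score at S618, F2333. After flipping Y the toolpath is (248.451,63.698) → (109.600,42.012) → (247.250,13.858) → (226.446,126.095) → (248.451,63.698), returning to the start.

Shape 3 is a regular polygon drawn with `<polygon>`. Its stroke #0000ff means score at S618, F2333. After flipping Y the toolpath is (219.429,71.599) → (242.670,68.238) → (251.379,46.431) → (236.849,27.985) → (213.608,31.346) → (204.899,53.153) → (219.429,71.599), returning to the start.

Shape 4 is a open polyline drawn with `<polyline>`. Its stroke #ff00ff means cut at S898, F1323. After flipping Y the toolpath is (106.640,34.241) → (261.035,18.328) → (104.914,93.750) → (11.315,9.204) → (237.191,7.983).

Shape 5 is a rectangle drawn with `<rect>`. Its stroke #0000ff means score at S618, F2333. After flipping Y the toolpath is (122.673,126.016) → (154.776,126.016) → (154.776,62.333) → (122.673,62.333) → (122.673,126.016), returning to the start.

Shape 6 is a regular polygon drawn with `<polygon>`. Its stroke #ff00ff means cut at S898, F1323. After flipping Y the toolpath is (181.304,47.505) → (196.460,61.870) → (217.141,58.976) → (227.772,41.003) → (220.349,21.485) → (200.461,15.119) → (183.084,26.699) → (181.304,47.505), returning to the start.

Shape 7 is a quadratic bezier drawn with `<path>`. Its stroke #ff00ff means cut at S898, F1323. After flipping Y the toolpath is (134.138,118.251) → (120.788,115.042) → (107.842,109.226) → (95.301,100.802) → (83.165,89.771) → (71.433,76.132).

G21
G90
G0 X60.025 Y14.124
M3 S618
G1 X203.529 Y121.509 F2333
G1 X77.571 Y82.312
G1 X262.144 Y103.475
M5
G0 X248.451 Y63.698
M3 S618
G1 X109.600 Y42.012 F2333
G1 X247.250 Y13.858
G1 X226.446 Y126.095
G1 X248.451 Y63.698
M5
G0 X219.429 Y71.599
M3 S618
G1 X242.670 Y68.238 F2333
G1 X251.379 Y46.431
G1 X236.849 Y27.985
G1 X213.608 Y31.346
G1 X204.899 Y53.153
G1 X219.429 Y71.599
M5
G0 X106.640 Y34.241
M3 S898
G1 X261.035 Y18.328 F1323
G1 X104.914 Y93.750
G1 X11.315 Y9.204
G1 X237.191 Y7.983
M5
G0 X122.673 Y126.016
M3 S618
G1 X154.776 Y126.016 F2333
G1 X154.776 Y62.333
G1 X122.673 Y62.333
G1 X122.673 Y126.016
M5
G0 X181.304 Y47.505
M3 S898
G1 X196.460 Y61.870 F1323
G1 X217.141 Y58.976
G1 X227.772 Y41.003
G1 X220.349 Y21.485
G1 X200.461 Y15.119
G1 X183.084 Y26.699
G1 X181.304 Y47.505
M5
G0 X134.138 Y118.251
M3 S898
G1 X120.788 Y115.042 F1323
G1 X107.842 Y109.226
G1 X95.301 Y100.802
G1 X83.165 Y89.771
G1 X71.433 Y76.132
M5
G0 X0.000 Y0.000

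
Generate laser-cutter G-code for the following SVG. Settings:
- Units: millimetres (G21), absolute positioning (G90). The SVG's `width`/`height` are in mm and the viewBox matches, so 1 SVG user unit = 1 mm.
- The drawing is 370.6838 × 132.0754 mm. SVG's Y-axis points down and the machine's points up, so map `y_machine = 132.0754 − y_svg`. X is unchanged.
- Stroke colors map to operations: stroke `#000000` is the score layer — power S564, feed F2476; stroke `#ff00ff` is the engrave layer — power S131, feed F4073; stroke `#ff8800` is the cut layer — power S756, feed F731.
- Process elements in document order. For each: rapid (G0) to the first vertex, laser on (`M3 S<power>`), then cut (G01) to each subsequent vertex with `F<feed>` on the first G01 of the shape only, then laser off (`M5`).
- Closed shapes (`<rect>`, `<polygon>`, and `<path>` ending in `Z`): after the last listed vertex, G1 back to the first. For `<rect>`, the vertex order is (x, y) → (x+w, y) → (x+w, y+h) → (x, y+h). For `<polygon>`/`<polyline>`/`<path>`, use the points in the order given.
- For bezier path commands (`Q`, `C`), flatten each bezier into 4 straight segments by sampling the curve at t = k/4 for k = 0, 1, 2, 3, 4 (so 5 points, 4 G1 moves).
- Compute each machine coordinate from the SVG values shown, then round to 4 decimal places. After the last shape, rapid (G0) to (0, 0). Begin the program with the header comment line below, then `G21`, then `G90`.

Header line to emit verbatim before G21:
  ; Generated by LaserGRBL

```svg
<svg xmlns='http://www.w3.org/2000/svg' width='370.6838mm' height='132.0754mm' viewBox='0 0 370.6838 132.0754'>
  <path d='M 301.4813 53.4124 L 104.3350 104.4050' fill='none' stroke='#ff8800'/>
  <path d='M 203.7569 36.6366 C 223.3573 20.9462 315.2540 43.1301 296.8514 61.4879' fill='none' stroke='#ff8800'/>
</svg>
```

; Generated by LaserGRBL
G21
G90
G0 X301.4813 Y78.6630
M3 S756
G01 X104.3350 Y27.6704 F731
M5
G0 X203.7569 Y95.4388
M3 S756
G01 X229.1597 Y100.7567 F731
G01 X264.5553 Y95.7812
G01 X292.8253 Y84.4217
G01 X296.8514 Y70.5875
M5
G0 X0.0000 Y0.0000

viewBox `0 0 370.6838 132.0754` with mm width/height → 1 unit = 1 mm. Flip: y_m = 132.0754 − y_svg.

**Shape 1** — `<path>` line segment, stroke `#ff8800` → cut (S756, F731). Machine vertices: (301.4813,78.6630) → (104.3350,27.6704). Open path.

**Shape 2** — `<path>` cubic bezier, stroke `#ff8800` → cut (S756, F731). Control points (SVG): P0=(203.7569,36.6366), P1=(223.3573,20.9462), P2=(315.2540,43.1301), P3=(296.8514,61.4879); sampled at t=k/4. Machine vertices: (203.7569,95.4388) → (229.1597,100.7567) → (264.5553,95.7812) → (292.8253,84.4217) → (296.8514,70.5875). Open path.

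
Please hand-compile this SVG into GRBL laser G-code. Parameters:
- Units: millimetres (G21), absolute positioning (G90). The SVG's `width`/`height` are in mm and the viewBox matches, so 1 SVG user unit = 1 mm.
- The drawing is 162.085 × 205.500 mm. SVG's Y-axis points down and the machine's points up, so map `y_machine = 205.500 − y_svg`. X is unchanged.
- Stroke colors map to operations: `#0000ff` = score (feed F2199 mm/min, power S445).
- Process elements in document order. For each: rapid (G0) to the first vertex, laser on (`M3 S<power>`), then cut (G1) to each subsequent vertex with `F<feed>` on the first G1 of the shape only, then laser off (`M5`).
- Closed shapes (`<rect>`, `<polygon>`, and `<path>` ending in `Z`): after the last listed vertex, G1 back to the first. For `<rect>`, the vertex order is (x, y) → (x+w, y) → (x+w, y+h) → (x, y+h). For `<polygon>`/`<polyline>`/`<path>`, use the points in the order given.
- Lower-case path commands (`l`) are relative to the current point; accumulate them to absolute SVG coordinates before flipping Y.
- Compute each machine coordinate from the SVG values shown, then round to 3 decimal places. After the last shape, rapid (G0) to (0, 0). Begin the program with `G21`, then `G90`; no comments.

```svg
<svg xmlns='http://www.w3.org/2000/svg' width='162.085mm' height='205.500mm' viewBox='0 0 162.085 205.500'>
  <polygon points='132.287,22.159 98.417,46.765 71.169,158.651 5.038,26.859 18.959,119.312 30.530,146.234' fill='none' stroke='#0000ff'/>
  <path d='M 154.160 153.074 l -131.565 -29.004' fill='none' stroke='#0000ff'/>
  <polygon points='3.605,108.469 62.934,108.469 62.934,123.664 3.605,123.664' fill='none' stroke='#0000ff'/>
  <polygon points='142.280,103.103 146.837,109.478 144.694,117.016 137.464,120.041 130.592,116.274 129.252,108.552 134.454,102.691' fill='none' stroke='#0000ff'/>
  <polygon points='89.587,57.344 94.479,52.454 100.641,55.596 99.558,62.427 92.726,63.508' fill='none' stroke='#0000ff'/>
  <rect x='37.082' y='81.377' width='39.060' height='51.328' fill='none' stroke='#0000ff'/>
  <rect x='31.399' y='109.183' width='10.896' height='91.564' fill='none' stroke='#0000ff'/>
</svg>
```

G21
G90
G0 X132.287 Y183.341
M3 S445
G1 X98.417 Y158.735 F2199
G1 X71.169 Y46.849
G1 X5.038 Y178.641
G1 X18.959 Y86.188
G1 X30.530 Y59.266
G1 X132.287 Y183.341
M5
G0 X154.160 Y52.426
M3 S445
G1 X22.595 Y81.430 F2199
M5
G0 X3.605 Y97.031
M3 S445
G1 X62.934 Y97.031 F2199
G1 X62.934 Y81.836
G1 X3.605 Y81.836
G1 X3.605 Y97.031
M5
G0 X142.280 Y102.397
M3 S445
G1 X146.837 Y96.022 F2199
G1 X144.694 Y88.484
G1 X137.464 Y85.459
G1 X130.592 Y89.226
G1 X129.252 Y96.948
G1 X134.454 Y102.809
G1 X142.280 Y102.397
M5
G0 X89.587 Y148.156
M3 S445
G1 X94.479 Y153.046 F2199
G1 X100.641 Y149.904
G1 X99.558 Y143.073
G1 X92.726 Y141.992
G1 X89.587 Y148.156
M5
G0 X37.082 Y124.123
M3 S445
G1 X76.142 Y124.123 F2199
G1 X76.142 Y72.795
G1 X37.082 Y72.795
G1 X37.082 Y124.123
M5
G0 X31.399 Y96.317
M3 S445
G1 X42.295 Y96.317 F2199
G1 X42.295 Y4.753
G1 X31.399 Y4.753
G1 X31.399 Y96.317
M5
G0 X0.000 Y0.000

viewBox `0 0 162.085 205.500` with mm width/height → 1 unit = 1 mm. Flip: y_m = 205.500 − y_svg.

**Shape 1** — `<polygon>` closed polygon, stroke `#0000ff` → score (S445, F2199). Machine vertices: (132.287,183.341) → (98.417,158.735) → (71.169,46.849) → (5.038,178.641) → (18.959,86.188) → (30.530,59.266) → (132.287,183.341). Closed: final G1 returns to the first vertex.

**Shape 2** — `<path>` line segment, stroke `#0000ff` → score (S445, F2199). Machine vertices: (154.160,52.426) → (22.595,81.430). Open path.

**Shape 3** — `<polygon>` rectangle, stroke `#0000ff` → score (S445, F2199). Machine vertices: (3.605,97.031) → (62.934,97.031) → (62.934,81.836) → (3.605,81.836) → (3.605,97.031). Closed: final G1 returns to the first vertex.

**Shape 4** — `<polygon>` regular polygon, stroke `#0000ff` → score (S445, F2199). Machine vertices: (142.280,102.397) → (146.837,96.022) → (144.694,88.484) → (137.464,85.459) → (130.592,89.226) → (129.252,96.948) → (134.454,102.809) → (142.280,102.397). Closed: final G1 returns to the first vertex.

**Shape 5** — `<polygon>` regular polygon, stroke `#0000ff` → score (S445, F2199). Machine vertices: (89.587,148.156) → (94.479,153.046) → (100.641,149.904) → (99.558,143.073) → (92.726,141.992) → (89.587,148.156). Closed: final G1 returns to the first vertex.

**Shape 6** — `<rect>` rectangle, stroke `#0000ff` → score (S445, F2199). Machine vertices: (37.082,124.123) → (76.142,124.123) → (76.142,72.795) → (37.082,72.795) → (37.082,124.123). Closed: final G1 returns to the first vertex.

**Shape 7** — `<rect>` rectangle, stroke `#0000ff` → score (S445, F2199). Machine vertices: (31.399,96.317) → (42.295,96.317) → (42.295,4.753) → (31.399,4.753) → (31.399,96.317). Closed: final G1 returns to the first vertex.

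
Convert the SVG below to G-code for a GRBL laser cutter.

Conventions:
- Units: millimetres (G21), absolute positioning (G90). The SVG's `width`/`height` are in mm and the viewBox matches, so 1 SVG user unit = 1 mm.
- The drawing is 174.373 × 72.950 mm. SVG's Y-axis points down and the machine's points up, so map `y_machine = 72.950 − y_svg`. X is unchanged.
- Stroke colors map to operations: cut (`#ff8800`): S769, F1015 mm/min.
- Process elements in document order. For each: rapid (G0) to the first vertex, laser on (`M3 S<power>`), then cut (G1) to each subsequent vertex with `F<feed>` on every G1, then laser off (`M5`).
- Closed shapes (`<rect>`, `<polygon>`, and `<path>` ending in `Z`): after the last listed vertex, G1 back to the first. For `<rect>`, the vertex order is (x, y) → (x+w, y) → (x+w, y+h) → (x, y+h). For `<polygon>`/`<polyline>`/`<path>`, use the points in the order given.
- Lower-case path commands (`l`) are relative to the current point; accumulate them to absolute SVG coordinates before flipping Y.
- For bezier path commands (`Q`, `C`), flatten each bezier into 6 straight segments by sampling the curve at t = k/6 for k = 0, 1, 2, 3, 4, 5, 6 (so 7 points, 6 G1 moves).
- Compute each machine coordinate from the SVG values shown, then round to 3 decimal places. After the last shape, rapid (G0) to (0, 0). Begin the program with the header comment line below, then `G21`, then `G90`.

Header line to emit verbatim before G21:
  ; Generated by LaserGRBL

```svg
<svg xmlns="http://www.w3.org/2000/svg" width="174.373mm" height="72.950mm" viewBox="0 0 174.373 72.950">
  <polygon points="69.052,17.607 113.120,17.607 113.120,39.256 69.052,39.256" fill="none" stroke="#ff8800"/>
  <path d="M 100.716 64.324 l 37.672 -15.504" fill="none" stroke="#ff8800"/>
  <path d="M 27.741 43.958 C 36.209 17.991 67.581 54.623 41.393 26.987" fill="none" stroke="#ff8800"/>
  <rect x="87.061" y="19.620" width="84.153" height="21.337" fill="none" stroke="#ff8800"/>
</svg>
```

; Generated by LaserGRBL
G21
G90
G0 X69.052 Y55.343
M3 S769
G1 X113.120 Y55.343 F1015
G1 X113.120 Y33.694 F1015
G1 X69.052 Y33.694 F1015
G1 X69.052 Y55.343 F1015
M5
G0 X100.716 Y8.626
M3 S769
G1 X138.388 Y24.130 F1015
M5
G0 X27.741 Y28.992
M3 S769
G1 X33.511 Y37.346 F1015
G1 X40.864 Y38.791 F1015
G1 X47.563 Y36.852 F1015
G1 X51.374 Y35.051 F1015
G1 X50.063 Y36.913 F1015
G1 X41.393 Y45.963 F1015
M5
G0 X87.061 Y53.330
M3 S769
G1 X171.214 Y53.330 F1015
G1 X171.214 Y31.993 F1015
G1 X87.061 Y31.993 F1015
G1 X87.061 Y53.330 F1015
M5
G0 X0.000 Y0.000

viewBox `0 0 174.373 72.950` with mm width/height → 1 unit = 1 mm. Flip: y_m = 72.950 − y_svg.

**Shape 1** — `<polygon>` rectangle, stroke `#ff8800` → cut (S769, F1015). Machine vertices: (69.052,55.343) → (113.120,55.343) → (113.120,33.694) → (69.052,33.694) → (69.052,55.343). Closed: final G1 returns to the first vertex.

**Shape 2** — `<path>` line segment, stroke `#ff8800` → cut (S769, F1015). Machine vertices: (100.716,8.626) → (138.388,24.130). Open path.

**Shape 3** — `<path>` cubic bezier, stroke `#ff8800` → cut (S769, F1015). Control points (SVG): P0=(27.741,43.958), P1=(36.209,17.991), P2=(67.581,54.623), P3=(41.393,26.987); sampled at t=k/6. Machine vertices: (27.741,28.992) → (33.511,37.346) → (40.864,38.791) → (47.563,36.852) → (51.374,35.051) → (50.063,36.913) → (41.393,45.963). Open path.

**Shape 4** — `<rect>` rectangle, stroke `#ff8800` → cut (S769, F1015). Machine vertices: (87.061,53.330) → (171.214,53.330) → (171.214,31.993) → (87.061,31.993) → (87.061,53.330). Closed: final G1 returns to the first vertex.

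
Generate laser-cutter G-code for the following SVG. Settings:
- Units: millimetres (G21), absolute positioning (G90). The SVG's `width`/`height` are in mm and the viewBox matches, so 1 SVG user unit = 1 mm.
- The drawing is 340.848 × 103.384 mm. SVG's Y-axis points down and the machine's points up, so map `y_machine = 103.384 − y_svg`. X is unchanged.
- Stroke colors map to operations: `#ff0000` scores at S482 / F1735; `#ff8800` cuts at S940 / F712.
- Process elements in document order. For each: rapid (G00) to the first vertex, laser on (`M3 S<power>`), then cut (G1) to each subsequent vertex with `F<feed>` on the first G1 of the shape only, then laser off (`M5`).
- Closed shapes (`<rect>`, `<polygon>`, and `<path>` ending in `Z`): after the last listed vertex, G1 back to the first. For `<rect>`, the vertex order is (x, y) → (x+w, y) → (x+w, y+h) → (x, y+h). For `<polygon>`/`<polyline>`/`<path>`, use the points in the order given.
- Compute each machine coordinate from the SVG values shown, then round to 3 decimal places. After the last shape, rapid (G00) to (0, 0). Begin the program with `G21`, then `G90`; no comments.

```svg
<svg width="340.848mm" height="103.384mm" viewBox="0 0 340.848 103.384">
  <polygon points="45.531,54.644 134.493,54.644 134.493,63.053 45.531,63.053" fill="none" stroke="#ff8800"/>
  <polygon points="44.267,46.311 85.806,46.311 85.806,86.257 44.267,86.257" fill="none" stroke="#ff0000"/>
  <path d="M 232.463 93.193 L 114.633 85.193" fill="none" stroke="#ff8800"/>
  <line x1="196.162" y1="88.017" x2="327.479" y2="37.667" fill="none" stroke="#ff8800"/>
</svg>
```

1 u = 1 mm; y_m = 103.384 − y.

[1] `<polygon>` rectangle, #ff8800→cut S940 F712: (45.531,48.740) → (134.493,48.740) → (134.493,40.331) → (45.531,40.331) → (45.531,48.740) (closed)

[2] `<polygon>` rectangle, #ff0000→score S482 F1735: (44.267,57.073) → (85.806,57.073) → (85.806,17.127) → (44.267,17.127) → (44.267,57.073) (closed)

[3] `<path>` line segment, #ff8800→cut S940 F712: (232.463,10.191) → (114.633,18.191)

[4] `<line>` line segment, #ff8800→cut S940 F712: (196.162,15.367) → (327.479,65.717)

G21
G90
G00 X45.531 Y48.740
M3 S940
G1 X134.493 Y48.740 F712
G1 X134.493 Y40.331
G1 X45.531 Y40.331
G1 X45.531 Y48.740
M5
G00 X44.267 Y57.073
M3 S482
G1 X85.806 Y57.073 F1735
G1 X85.806 Y17.127
G1 X44.267 Y17.127
G1 X44.267 Y57.073
M5
G00 X232.463 Y10.191
M3 S940
G1 X114.633 Y18.191 F712
M5
G00 X196.162 Y15.367
M3 S940
G1 X327.479 Y65.717 F712
M5
G00 X0.000 Y0.000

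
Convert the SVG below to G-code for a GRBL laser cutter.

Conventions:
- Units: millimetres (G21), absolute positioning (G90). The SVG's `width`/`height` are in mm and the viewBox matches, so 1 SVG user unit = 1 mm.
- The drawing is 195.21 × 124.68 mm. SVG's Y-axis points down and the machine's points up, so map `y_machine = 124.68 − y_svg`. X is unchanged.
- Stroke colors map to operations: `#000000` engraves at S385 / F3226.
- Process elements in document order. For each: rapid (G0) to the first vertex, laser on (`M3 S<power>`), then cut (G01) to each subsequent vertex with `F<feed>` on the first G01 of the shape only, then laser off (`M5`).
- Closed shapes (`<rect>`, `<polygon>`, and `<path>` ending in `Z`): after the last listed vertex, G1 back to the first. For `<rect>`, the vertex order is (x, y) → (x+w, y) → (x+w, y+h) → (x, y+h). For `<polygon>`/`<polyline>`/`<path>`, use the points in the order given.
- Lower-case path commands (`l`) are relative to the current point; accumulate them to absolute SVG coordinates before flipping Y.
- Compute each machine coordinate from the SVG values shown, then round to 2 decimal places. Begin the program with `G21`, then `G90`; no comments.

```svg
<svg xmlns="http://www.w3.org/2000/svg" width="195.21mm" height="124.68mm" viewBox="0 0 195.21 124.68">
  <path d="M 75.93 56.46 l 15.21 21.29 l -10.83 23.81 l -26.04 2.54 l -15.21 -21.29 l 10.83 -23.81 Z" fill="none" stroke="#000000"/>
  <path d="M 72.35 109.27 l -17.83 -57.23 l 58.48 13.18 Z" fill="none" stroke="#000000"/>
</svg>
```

G21
G90
G0 X75.93 Y68.22
M3 S385
G01 X91.14 Y46.93 F3226
G01 X80.31 Y23.12
G01 X54.27 Y20.58
G01 X39.06 Y41.87
G01 X49.89 Y65.68
G01 X75.93 Y68.22
M5
G0 X72.35 Y15.41
M3 S385
G01 X54.52 Y72.64 F3226
G01 X113.00 Y59.46
G01 X72.35 Y15.41
M5

viewBox `0 0 195.21 124.68` with mm width/height → 1 unit = 1 mm. Flip: y_m = 124.68 − y_svg.

**Shape 1** — `<path>` regular polygon, stroke `#000000` → engrave (S385, F3226). Machine vertices: (75.93,68.22) → (91.14,46.93) → (80.31,23.12) → (54.27,20.58) → (39.06,41.87) → (49.89,65.68) → (75.93,68.22). Closed: final G1 returns to the first vertex.

**Shape 2** — `<path>` regular polygon, stroke `#000000` → engrave (S385, F3226). Machine vertices: (72.35,15.41) → (54.52,72.64) → (113.00,59.46) → (72.35,15.41). Closed: final G1 returns to the first vertex.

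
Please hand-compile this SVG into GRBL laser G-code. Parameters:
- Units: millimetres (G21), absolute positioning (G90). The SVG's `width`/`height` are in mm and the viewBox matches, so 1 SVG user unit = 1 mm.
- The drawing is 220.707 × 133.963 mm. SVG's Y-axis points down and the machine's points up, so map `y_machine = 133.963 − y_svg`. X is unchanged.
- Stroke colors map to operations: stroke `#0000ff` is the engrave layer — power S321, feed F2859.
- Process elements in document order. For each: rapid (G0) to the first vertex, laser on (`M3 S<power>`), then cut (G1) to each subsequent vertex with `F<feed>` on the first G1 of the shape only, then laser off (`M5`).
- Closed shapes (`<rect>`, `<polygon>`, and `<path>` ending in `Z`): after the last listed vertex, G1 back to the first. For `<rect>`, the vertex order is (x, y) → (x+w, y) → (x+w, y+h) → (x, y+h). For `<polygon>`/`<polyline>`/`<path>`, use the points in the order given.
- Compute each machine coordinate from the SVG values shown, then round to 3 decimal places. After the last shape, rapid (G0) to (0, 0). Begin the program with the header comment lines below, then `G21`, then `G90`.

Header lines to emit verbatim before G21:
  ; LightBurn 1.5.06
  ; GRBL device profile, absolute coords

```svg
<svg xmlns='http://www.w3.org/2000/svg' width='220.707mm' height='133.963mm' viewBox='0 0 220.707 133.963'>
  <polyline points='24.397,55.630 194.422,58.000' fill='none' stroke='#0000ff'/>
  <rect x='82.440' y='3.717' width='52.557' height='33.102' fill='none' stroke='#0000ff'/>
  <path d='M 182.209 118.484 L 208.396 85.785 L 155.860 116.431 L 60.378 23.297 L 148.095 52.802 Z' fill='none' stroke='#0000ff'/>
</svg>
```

; LightBurn 1.5.06
; GRBL device profile, absolute coords
G21
G90
G0 X24.397 Y78.333
M3 S321
G1 X194.422 Y75.963 F2859
M5
G0 X82.440 Y130.246
M3 S321
G1 X134.997 Y130.246 F2859
G1 X134.997 Y97.144
G1 X82.440 Y97.144
G1 X82.440 Y130.246
M5
G0 X182.209 Y15.479
M3 S321
G1 X208.396 Y48.178 F2859
G1 X155.860 Y17.532
G1 X60.378 Y110.666
G1 X148.095 Y81.161
G1 X182.209 Y15.479
M5
G0 X0.000 Y0.000

1 u = 1 mm; y_m = 133.963 − y.

[1] `<polyline>` line segment, #0000ff→engrave S321 F2859: (24.397,78.333) → (194.422,75.963)

[2] `<rect>` rectangle, #0000ff→engrave S321 F2859: (82.440,130.246) → (134.997,130.246) → (134.997,97.144) → (82.440,97.144) → (82.440,130.246) (closed)

[3] `<path>` closed polygon, #0000ff→engrave S321 F2859: (182.209,15.479) → (208.396,48.178) → (155.860,17.532) → (60.378,110.666) → (148.095,81.161) → (182.209,15.479) (closed)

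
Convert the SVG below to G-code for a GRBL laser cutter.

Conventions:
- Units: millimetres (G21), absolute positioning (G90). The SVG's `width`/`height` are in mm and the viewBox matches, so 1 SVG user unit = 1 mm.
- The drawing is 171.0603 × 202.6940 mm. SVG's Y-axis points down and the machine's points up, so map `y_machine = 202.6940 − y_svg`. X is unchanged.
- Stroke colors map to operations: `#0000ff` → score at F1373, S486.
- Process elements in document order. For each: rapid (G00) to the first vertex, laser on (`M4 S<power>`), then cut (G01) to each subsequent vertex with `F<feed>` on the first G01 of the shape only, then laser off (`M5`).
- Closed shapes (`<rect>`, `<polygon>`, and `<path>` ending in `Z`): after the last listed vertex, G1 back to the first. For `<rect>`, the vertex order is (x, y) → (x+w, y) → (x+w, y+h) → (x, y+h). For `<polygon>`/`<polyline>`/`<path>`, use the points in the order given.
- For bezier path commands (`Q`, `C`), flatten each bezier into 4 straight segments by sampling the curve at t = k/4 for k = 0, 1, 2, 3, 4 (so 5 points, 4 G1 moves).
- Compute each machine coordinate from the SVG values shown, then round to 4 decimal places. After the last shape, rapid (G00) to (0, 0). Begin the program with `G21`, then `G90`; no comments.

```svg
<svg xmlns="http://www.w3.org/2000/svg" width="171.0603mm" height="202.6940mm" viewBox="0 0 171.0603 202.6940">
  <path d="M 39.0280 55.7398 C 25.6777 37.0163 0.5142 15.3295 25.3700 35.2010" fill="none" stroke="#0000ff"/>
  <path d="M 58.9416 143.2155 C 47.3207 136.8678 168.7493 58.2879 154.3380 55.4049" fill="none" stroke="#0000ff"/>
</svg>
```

G21
G90
G00 X39.0280 Y146.9542
M4 S486
G01 X27.7664 Y160.8568 F1373
G01 X17.8717 Y171.6967
G01 X15.1406 Y175.3001
G01 X25.3700 Y167.4930
M5
G00 X58.9416 Y59.4785
M4 S486
G01 X70.9713 Y75.4714 F1373
G01 X107.6862 Y104.6831
G01 X143.8779 Y133.2451
G01 X154.3380 Y147.2891
M5
G00 X0.0000 Y0.0000

1 u = 1 mm; y_m = 202.6940 − y.

[1] `<path>` cubic bezier, #0000ff→score S486 F1373: (39.0280,146.9542) → (27.7664,160.8568) → (17.8717,171.6967) → (15.1406,175.3001) → (25.3700,167.4930)

[2] `<path>` cubic bezier, #0000ff→score S486 F1373: (58.9416,59.4785) → (70.9713,75.4714) → (107.6862,104.6831) → (143.8779,133.2451) → (154.3380,147.2891)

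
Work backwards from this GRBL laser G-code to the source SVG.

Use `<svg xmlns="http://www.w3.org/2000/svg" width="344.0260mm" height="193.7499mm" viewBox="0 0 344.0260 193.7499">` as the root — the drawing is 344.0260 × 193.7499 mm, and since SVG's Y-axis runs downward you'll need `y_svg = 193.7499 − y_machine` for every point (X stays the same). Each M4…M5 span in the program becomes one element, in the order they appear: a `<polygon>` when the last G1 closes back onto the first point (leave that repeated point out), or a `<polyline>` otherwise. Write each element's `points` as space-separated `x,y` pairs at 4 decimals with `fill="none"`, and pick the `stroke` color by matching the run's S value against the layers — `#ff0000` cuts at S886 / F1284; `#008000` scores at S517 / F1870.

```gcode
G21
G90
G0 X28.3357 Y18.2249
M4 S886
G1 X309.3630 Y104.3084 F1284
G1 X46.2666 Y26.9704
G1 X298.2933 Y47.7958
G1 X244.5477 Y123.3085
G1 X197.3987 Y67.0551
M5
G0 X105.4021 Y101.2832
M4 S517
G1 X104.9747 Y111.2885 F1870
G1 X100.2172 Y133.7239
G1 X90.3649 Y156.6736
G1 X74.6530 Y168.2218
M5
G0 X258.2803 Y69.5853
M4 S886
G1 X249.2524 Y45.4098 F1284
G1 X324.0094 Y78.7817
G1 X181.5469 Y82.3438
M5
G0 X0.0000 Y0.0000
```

Each laser-on run becomes one SVG element. Flip Y back into SVG space with y_svg = 193.7499 − y_machine.

Run 1: S886 ⇒ cut layer `#ff0000`. The run is open, so emit a `<polyline>` with points (Y-flipped): 28.3357,175.5250 309.3630,89.4415 46.2666,166.7795 298.2933,145.9541 244.5477,70.4414 197.3987,126.6948.

Run 2: S517 ⇒ score layer `#008000`. The run is open, so emit a `<polyline>` with points (Y-flipped): 105.4021,92.4667 104.9747,82.4614 100.2172,60.0260 90.3649,37.0763 74.6530,25.5281.

Run 3: the run's S886 means `#ff0000` (cut). The run is open, so emit a `<polyline>` with points (Y-flipped): 258.2803,124.1646 249.2524,148.3401 324.0094,114.9682 181.5469,111.4061.

<svg xmlns="http://www.w3.org/2000/svg" width="344.0260mm" height="193.7499mm" viewBox="0 0 344.0260 193.7499">
  <polyline points="28.3357,175.5250 309.3630,89.4415 46.2666,166.7795 298.2933,145.9541 244.5477,70.4414 197.3987,126.6948" fill="none" stroke="#ff0000"/>
  <polyline points="105.4021,92.4667 104.9747,82.4614 100.2172,60.0260 90.3649,37.0763 74.6530,25.5281" fill="none" stroke="#008000"/>
  <polyline points="258.2803,124.1646 249.2524,148.3401 324.0094,114.9682 181.5469,111.4061" fill="none" stroke="#ff0000"/>
</svg>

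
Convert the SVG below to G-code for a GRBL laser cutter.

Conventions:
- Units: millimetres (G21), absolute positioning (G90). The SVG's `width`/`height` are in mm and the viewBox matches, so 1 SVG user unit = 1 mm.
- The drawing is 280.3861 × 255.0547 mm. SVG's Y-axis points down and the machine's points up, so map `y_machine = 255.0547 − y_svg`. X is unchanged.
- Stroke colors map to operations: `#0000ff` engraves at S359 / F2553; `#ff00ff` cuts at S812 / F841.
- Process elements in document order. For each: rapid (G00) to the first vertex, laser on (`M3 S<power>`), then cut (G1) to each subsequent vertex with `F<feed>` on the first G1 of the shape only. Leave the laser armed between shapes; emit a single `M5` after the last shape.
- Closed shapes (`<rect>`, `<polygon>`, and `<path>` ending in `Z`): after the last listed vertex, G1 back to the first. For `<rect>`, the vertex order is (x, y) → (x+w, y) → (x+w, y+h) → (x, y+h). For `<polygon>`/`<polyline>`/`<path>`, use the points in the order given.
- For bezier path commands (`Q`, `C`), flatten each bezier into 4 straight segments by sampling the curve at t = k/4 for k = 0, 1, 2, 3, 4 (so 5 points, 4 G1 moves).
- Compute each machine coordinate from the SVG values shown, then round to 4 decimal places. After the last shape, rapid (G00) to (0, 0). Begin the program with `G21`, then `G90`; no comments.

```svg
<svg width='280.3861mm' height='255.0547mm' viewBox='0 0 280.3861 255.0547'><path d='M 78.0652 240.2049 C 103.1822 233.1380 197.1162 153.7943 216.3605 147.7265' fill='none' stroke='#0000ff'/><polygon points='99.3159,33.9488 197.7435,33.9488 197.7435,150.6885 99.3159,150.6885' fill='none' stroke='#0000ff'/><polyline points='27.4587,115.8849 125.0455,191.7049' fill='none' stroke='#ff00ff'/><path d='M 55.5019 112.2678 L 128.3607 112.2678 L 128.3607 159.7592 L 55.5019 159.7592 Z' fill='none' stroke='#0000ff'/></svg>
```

viewBox `0 0 280.3861 255.0547` with mm width/height → 1 unit = 1 mm. Flip: y_m = 255.0547 − y_svg.

**Shape 1** — `<path>` cubic bezier, stroke `#0000ff` → engrave (S359, F2553). Control points (SVG): P0=(78.0652,240.2049), P1=(103.1822,233.1380), P2=(197.1162,153.7943), P3=(216.3605,147.7265); sampled at t=k/4. Machine vertices: (78.0652,14.8498) → (107.5638,31.4276) → (149.4151,61.4637) → (190.1652,91.3124) → (216.3605,107.3282). Open path.

**Shape 2** — `<polygon>` rectangle, stroke `#0000ff` → engrave (S359, F2553). Machine vertices: (99.3159,221.1059) → (197.7435,221.1059) → (197.7435,104.3662) → (99.3159,104.3662) → (99.3159,221.1059). Closed: final G1 returns to the first vertex.

**Shape 3** — `<polyline>` line segment, stroke `#ff00ff` → cut (S812, F841). Machine vertices: (27.4587,139.1698) → (125.0455,63.3498). Open path.

**Shape 4** — `<path>` rectangle, stroke `#0000ff` → engrave (S359, F2553). Machine vertices: (55.5019,142.7869) → (128.3607,142.7869) → (128.3607,95.2955) → (55.5019,95.2955) → (55.5019,142.7869). Closed: final G1 returns to the first vertex.

G21
G90
G00 X78.0652 Y14.8498
M3 S359
G1 X107.5638 Y31.4276 F2553
G1 X149.4151 Y61.4637
G1 X190.1652 Y91.3124
G1 X216.3605 Y107.3282
G00 X99.3159 Y221.1059
M3 S359
G1 X197.7435 Y221.1059 F2553
G1 X197.7435 Y104.3662
G1 X99.3159 Y104.3662
G1 X99.3159 Y221.1059
G00 X27.4587 Y139.1698
M3 S812
G1 X125.0455 Y63.3498 F841
G00 X55.5019 Y142.7869
M3 S359
G1 X128.3607 Y142.7869 F2553
G1 X128.3607 Y95.2955
G1 X55.5019 Y95.2955
G1 X55.5019 Y142.7869
M5
G00 X0.0000 Y0.0000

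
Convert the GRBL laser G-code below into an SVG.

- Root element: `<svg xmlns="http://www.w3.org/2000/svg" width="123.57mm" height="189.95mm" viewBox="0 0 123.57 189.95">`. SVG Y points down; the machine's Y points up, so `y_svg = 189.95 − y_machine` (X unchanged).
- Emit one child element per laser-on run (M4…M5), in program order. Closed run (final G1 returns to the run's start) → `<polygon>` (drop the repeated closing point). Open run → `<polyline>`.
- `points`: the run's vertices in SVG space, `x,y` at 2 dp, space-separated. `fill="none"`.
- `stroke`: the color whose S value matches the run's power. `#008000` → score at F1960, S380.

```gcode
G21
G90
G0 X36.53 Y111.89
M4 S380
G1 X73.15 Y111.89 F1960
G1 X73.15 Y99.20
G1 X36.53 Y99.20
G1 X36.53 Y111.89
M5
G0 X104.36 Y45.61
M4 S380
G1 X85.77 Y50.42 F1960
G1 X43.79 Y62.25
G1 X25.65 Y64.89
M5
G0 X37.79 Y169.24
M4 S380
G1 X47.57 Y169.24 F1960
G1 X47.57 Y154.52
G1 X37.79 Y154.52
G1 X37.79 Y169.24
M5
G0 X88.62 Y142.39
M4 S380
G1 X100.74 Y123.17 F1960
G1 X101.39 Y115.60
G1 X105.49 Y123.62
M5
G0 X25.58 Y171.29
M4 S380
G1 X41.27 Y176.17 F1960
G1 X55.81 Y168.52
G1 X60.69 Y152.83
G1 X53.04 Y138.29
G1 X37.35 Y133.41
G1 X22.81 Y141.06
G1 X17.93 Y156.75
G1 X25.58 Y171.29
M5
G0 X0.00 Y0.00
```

Machine Y-up, SVG Y-down with viewBox height 189.95, so y_svg = 189.95 − y_machine; X carries over. Every run uses S380, so all elements get stroke `#008000` (score).

Run 1: The run returns to its start, so emit a `<polygon>` with points (Y-flipped): 36.53,78.06 73.15,78.06 73.15,90.75 36.53,90.75.

Run 2: The run is open, so emit a `<polyline>` with points (Y-flipped): 104.36,144.34 85.77,139.53 43.79,127.70 25.65,125.06.

Run 3: The run returns to its start, so emit a `<polygon>` with points (Y-flipped): 37.79,20.71 47.57,20.71 47.57,35.43 37.79,35.43.

Run 4: The run is open, so emit a `<polyline>` with points (Y-flipped): 88.62,47.56 100.74,66.78 101.39,74.35 105.49,66.33.

Run 5: The run returns to its start, so emit a `<polygon>` with points (Y-flipped): 25.58,18.66 41.27,13.78 55.81,21.43 60.69,37.12 53.04,51.66 37.35,56.54 22.81,48.89 17.93,33.20.

<svg xmlns="http://www.w3.org/2000/svg" width="123.57mm" height="189.95mm" viewBox="0 0 123.57 189.95">
  <polygon points="36.53,78.06 73.15,78.06 73.15,90.75 36.53,90.75" fill="none" stroke="#008000"/>
  <polyline points="104.36,144.34 85.77,139.53 43.79,127.70 25.65,125.06" fill="none" stroke="#008000"/>
  <polygon points="37.79,20.71 47.57,20.71 47.57,35.43 37.79,35.43" fill="none" stroke="#008000"/>
  <polyline points="88.62,47.56 100.74,66.78 101.39,74.35 105.49,66.33" fill="none" stroke="#008000"/>
  <polygon points="25.58,18.66 41.27,13.78 55.81,21.43 60.69,37.12 53.04,51.66 37.35,56.54 22.81,48.89 17.93,33.20" fill="none" stroke="#008000"/>
</svg>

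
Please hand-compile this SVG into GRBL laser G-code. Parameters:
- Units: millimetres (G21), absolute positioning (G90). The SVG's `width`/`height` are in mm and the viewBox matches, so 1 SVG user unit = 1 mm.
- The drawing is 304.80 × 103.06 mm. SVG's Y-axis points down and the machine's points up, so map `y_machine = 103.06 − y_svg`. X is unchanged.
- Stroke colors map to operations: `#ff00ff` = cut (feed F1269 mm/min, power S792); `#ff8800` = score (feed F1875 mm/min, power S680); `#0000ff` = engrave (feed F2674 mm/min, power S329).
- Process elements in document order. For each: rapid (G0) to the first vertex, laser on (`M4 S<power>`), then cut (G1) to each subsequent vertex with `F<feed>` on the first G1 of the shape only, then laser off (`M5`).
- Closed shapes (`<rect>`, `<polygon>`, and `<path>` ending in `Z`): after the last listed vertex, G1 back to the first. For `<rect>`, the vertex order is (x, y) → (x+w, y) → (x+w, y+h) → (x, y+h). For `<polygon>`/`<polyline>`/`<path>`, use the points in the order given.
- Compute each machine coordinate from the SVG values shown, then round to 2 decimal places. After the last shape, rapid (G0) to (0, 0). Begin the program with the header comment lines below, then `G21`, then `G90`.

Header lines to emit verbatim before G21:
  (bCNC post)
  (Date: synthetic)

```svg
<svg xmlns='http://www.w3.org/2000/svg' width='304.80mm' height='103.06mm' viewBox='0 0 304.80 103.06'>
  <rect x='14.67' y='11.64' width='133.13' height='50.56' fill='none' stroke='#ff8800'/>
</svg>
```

(bCNC post)
(Date: synthetic)
G21
G90
G0 X14.67 Y91.42
M4 S680
G1 X147.80 Y91.42 F1875
G1 X147.80 Y40.86
G1 X14.67 Y40.86
G1 X14.67 Y91.42
M5
G0 X0.00 Y0.00

viewBox `0 0 304.80 103.06` with mm width/height → 1 unit = 1 mm. Flip: y_m = 103.06 − y_svg.

**Shape 1** — `<rect>` rectangle, stroke `#ff8800` → score (S680, F1875). Machine vertices: (14.67,91.42) → (147.80,91.42) → (147.80,40.86) → (14.67,40.86) → (14.67,91.42). Closed: final G1 returns to the first vertex.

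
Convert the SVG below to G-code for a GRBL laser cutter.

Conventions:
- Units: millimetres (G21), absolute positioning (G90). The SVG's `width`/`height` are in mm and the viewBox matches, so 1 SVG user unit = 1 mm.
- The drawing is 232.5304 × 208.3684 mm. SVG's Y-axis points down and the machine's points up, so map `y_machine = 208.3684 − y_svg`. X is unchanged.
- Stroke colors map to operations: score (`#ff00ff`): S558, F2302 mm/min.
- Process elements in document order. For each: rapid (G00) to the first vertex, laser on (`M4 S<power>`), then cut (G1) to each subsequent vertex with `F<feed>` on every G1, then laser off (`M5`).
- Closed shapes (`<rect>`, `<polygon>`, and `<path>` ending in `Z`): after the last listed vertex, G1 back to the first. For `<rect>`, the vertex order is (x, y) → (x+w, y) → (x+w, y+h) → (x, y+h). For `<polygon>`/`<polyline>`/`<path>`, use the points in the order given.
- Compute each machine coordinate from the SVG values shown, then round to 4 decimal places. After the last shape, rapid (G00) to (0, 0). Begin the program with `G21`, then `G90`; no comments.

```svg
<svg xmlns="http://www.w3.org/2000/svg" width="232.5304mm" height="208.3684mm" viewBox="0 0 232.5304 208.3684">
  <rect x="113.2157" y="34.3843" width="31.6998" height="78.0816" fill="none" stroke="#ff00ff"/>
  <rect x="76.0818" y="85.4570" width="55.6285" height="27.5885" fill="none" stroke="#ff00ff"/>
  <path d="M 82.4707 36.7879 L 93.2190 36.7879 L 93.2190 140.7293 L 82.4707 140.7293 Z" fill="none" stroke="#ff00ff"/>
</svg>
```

Since the viewBox matches the mm dimensions, user units are millimetres directly. The only transform is the Y-flip y_m = 208.3684 − y_svg.

Shape 1 is a rectangle drawn with `<rect>`. Its stroke #ff00ff means score at S558, F2302. After flipping Y the toolpath is (113.2157,173.9841) → (144.9155,173.9841) → (144.9155,95.9025) → (113.2157,95.9025) → (113.2157,173.9841), returning to the start.

Shape 2 is a rectangle drawn with `<rect>`. Its stroke #ff00ff means score at S558, F2302. After flipping Y the toolpath is (76.0818,122.9114) → (131.7103,122.9114) → (131.7103,95.3229) → (76.0818,95.3229) → (76.0818,122.9114), returning to the start.

Shape 3 is a rectangle drawn with `<path>`. Its stroke #ff00ff means score at S558, F2302. After flipping Y the toolpath is (82.4707,171.5805) → (93.2190,171.5805) → (93.2190,67.6391) → (82.4707,67.6391) → (82.4707,171.5805), returning to the start.

G21
G90
G00 X113.2157 Y173.9841
M4 S558
G1 X144.9155 Y173.9841 F2302
G1 X144.9155 Y95.9025 F2302
G1 X113.2157 Y95.9025 F2302
G1 X113.2157 Y173.9841 F2302
M5
G00 X76.0818 Y122.9114
M4 S558
G1 X131.7103 Y122.9114 F2302
G1 X131.7103 Y95.3229 F2302
G1 X76.0818 Y95.3229 F2302
G1 X76.0818 Y122.9114 F2302
M5
G00 X82.4707 Y171.5805
M4 S558
G1 X93.2190 Y171.5805 F2302
G1 X93.2190 Y67.6391 F2302
G1 X82.4707 Y67.6391 F2302
G1 X82.4707 Y171.5805 F2302
M5
G00 X0.0000 Y0.0000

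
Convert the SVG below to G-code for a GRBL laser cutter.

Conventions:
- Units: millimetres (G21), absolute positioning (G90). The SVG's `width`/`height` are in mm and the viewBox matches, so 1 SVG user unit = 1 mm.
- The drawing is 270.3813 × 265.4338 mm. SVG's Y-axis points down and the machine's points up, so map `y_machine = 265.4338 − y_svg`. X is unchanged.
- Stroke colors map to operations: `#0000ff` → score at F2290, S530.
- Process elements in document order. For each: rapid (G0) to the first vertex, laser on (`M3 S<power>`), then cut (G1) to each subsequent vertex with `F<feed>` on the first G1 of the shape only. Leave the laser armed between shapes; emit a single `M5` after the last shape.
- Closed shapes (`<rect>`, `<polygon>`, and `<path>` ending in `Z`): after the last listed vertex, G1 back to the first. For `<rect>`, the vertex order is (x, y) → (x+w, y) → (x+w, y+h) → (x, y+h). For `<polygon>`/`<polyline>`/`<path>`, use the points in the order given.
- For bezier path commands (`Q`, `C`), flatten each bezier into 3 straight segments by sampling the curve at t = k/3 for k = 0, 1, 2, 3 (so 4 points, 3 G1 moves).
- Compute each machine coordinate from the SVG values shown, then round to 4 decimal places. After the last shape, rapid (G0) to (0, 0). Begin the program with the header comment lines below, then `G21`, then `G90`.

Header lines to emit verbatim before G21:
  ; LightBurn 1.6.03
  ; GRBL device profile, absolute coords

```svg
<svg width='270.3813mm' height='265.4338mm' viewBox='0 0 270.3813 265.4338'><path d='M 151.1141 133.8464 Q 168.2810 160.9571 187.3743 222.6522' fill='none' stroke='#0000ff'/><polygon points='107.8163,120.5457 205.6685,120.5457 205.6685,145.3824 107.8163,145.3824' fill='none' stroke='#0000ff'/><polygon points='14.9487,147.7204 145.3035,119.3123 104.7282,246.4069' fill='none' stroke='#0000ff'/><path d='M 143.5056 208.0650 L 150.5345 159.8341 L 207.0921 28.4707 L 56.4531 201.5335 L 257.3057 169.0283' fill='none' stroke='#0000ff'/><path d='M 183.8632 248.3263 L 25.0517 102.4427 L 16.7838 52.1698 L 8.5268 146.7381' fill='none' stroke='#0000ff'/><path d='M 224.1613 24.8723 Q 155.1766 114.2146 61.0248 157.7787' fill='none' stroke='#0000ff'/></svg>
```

; LightBurn 1.6.03
; GRBL device profile, absolute coords
G21
G90
G0 X151.1141 Y131.5874
M3 S530
G1 X162.7727 Y109.6709 F2290
G1 X174.8595 Y80.0690
G1 X187.3743 Y42.7816
G0 X107.8163 Y144.8881
M3 S530
G1 X205.6685 Y144.8881 F2290
G1 X205.6685 Y120.0514
G1 X107.8163 Y120.0514
G1 X107.8163 Y144.8881
G0 X14.9487 Y117.7134
M3 S530
G1 X145.3035 Y146.1215 F2290
G1 X104.7282 Y19.0269
G1 X14.9487 Y117.7134
G0 X143.5056 Y57.3688
M3 S530
G1 X150.5345 Y105.5997 F2290
G1 X207.0921 Y236.9631
G1 X56.4531 Y63.9003
G1 X257.3057 Y96.4055
G0 X183.8632 Y17.1075
M3 S530
G1 X25.0517 Y162.9911 F2290
G1 X16.7838 Y213.2640
G1 X8.5268 Y118.6957
G0 X224.1613 Y240.5615
M3 S530
G1 X175.3752 Y186.0864 F2290
G1 X120.9963 Y141.7843
G1 X61.0248 Y107.6551
M5
G0 X0.0000 Y0.0000

viewBox `0 0 270.3813 265.4338` with mm width/height → 1 unit = 1 mm. Flip: y_m = 265.4338 − y_svg.

**Shape 1** — `<path>` quadratic bezier, stroke `#0000ff` → score (S530, F2290). Control points (SVG): P0=(151.1141,133.8464), P1=(168.2810,160.9571), P2=(187.3743,222.6522); sampled at t=k/3. Machine vertices: (151.1141,131.5874) → (162.7727,109.6709) → (174.8595,80.0690) → (187.3743,42.7816). Open path.

**Shape 2** — `<polygon>` rectangle, stroke `#0000ff` → score (S530, F2290). Machine vertices: (107.8163,144.8881) → (205.6685,144.8881) → (205.6685,120.0514) → (107.8163,120.0514) → (107.8163,144.8881). Closed: final G1 returns to the first vertex.

**Shape 3** — `<polygon>` regular polygon, stroke `#0000ff` → score (S530, F2290). Machine vertices: (14.9487,117.7134) → (145.3035,146.1215) → (104.7282,19.0269) → (14.9487,117.7134). Closed: final G1 returns to the first vertex.

**Shape 4** — `<path>` open polyline, stroke `#0000ff` → score (S530, F2290). Machine vertices: (143.5056,57.3688) → (150.5345,105.5997) → (207.0921,236.9631) → (56.4531,63.9003) → (257.3057,96.4055). Open path.

**Shape 5** — `<path>` open polyline, stroke `#0000ff` → score (S530, F2290). Machine vertices: (183.8632,17.1075) → (25.0517,162.9911) → (16.7838,213.2640) → (8.5268,118.6957). Open path.

**Shape 6** — `<path>` quadratic bezier, stroke `#0000ff` → score (S530, F2290). Control points (SVG): P0=(224.1613,24.8723), P1=(155.1766,114.2146), P2=(61.0248,157.7787); sampled at t=k/3. Machine vertices: (224.1613,240.5615) → (175.3752,186.0864) → (120.9963,141.7843) → (61.0248,107.6551). Open path.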